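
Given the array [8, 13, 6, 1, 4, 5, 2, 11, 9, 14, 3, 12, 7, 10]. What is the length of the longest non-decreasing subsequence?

5

Track the smallest tail for each achievable length (allowing ties):
8 → extends → [8]
13 → extends → [8, 13]
6 → replaces 8 → [6, 13]
1 → replaces 6 → [1, 13]
4 → replaces 13 → [1, 4]
5 → extends → [1, 4, 5]
2 → replaces 4 → [1, 2, 5]
11 → extends → [1, 2, 5, 11]
9 → replaces 11 → [1, 2, 5, 9]
14 → extends → [1, 2, 5, 9, 14]
3 → replaces 5 → [1, 2, 3, 9, 14]
12 → replaces 14 → [1, 2, 3, 9, 12]
7 → replaces 9 → [1, 2, 3, 7, 12]
10 → replaces 12 → [1, 2, 3, 7, 10]
Five tails, so the longest non-decreasing subsequence has length 5 (e.g. 1, 4, 5, 11, 14).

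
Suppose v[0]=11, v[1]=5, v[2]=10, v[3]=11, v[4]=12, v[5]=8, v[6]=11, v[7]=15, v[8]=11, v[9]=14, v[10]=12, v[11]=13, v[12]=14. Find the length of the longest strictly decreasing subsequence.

3

Negate each value so 'decreasing' becomes 'increasing', then run patience tails on the negated sequence:
-11 → extends → [-11]
-5 → extends → [-11, -5]
-10 → replaces -5 → [-11, -10]
-11 → already a tail → [-11, -10]
-12 → replaces -11 → [-12, -10]
-8 → extends → [-12, -10, -8]
-11 → replaces -10 → [-12, -11, -8]
-15 → replaces -12 → [-15, -11, -8]
-11 → already a tail → [-15, -11, -8]
-14 → replaces -11 → [-15, -14, -8]
-12 → replaces -8 → [-15, -14, -12]
-13 → replaces -12 → [-15, -14, -13]
-14 → already a tail → [-15, -14, -13]
Three tails, so the longest strictly decreasing subsequence of the original has length 3.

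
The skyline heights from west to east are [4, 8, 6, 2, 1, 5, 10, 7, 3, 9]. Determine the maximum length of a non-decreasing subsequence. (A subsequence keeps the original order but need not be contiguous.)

4

Let dp[i] be the length of the longest such subsequence ending at index i:
i:      1  2  3  4  5  6  7  8  9 10
a[i]:   4  8  6  2  1  5 10  7  3  9
dp:     1  2  2  1  1  2  3  3  2  4
Maximum dp value is 4.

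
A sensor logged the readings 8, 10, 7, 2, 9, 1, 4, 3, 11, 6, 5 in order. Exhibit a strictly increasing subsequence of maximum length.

8, 10, 11

Patience tails give the LIS length; then backtrack through the dp parents:
8 → extends → [8]
10 → extends → [8, 10]
7 → replaces 8 → [7, 10]
2 → replaces 7 → [2, 10]
9 → replaces 10 → [2, 9]
1 → replaces 2 → [1, 9]
4 → replaces 9 → [1, 4]
3 → replaces 4 → [1, 3]
11 → extends → [1, 3, 11]
6 → replaces 11 → [1, 3, 6]
5 → replaces 6 → [1, 3, 5]
Length 3; one witness is 8, 10, 11.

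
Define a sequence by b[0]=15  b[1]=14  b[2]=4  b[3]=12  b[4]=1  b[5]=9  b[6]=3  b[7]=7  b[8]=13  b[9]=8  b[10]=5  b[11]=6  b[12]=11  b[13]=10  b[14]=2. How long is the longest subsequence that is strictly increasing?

5

Let dp[i] be the length of the longest such subsequence ending at index i:
i:      0  1  2  3  4  5  6  7  8  9 10 11 12 13 14
b[i]:  15 14  4 12  1  9  3  7 13  8  5  6 11 10  2
dp:     1  1  1  2  1  2  2  3  4  4  3  4  5  5  2
Maximum dp value is 5.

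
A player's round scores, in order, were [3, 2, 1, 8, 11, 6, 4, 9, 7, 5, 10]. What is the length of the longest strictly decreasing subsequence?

Negate each value so 'decreasing' becomes 'increasing', then run patience tails on the negated sequence:
-3 → extends → [-3]
-2 → extends → [-3, -2]
-1 → extends → [-3, -2, -1]
-8 → replaces -3 → [-8, -2, -1]
-11 → replaces -8 → [-11, -2, -1]
-6 → replaces -2 → [-11, -6, -1]
-4 → replaces -1 → [-11, -6, -4]
-9 → replaces -6 → [-11, -9, -4]
-7 → replaces -4 → [-11, -9, -7]
-5 → extends → [-11, -9, -7, -5]
-10 → replaces -9 → [-11, -10, -7, -5]
Four tails, so the longest strictly decreasing subsequence of the original has length 4.

4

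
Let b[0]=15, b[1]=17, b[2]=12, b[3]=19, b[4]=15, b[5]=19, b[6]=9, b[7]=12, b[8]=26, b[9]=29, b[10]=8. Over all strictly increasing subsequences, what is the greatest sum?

Let S[i] be the best sum of a strictly increasing subsequence ending at i:
i:       0   1   2   3   4   5   6   7   8   9  10
b[i]:   15  17  12  19  15  19   9  12  26  29   8
S:      15  32  12  51  27  51   9  21  77 106   8
Maximum is 106 (e.g. 15 + 17 + 19 + 26 + 29).

106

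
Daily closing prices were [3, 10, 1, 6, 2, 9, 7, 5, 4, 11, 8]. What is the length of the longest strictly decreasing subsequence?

5

Negate each value so 'decreasing' becomes 'increasing', then run patience tails on the negated sequence:
-3 → extends → [-3]
-10 → replaces -3 → [-10]
-1 → extends → [-10, -1]
-6 → replaces -1 → [-10, -6]
-2 → extends → [-10, -6, -2]
-9 → replaces -6 → [-10, -9, -2]
-7 → replaces -2 → [-10, -9, -7]
-5 → extends → [-10, -9, -7, -5]
-4 → extends → [-10, -9, -7, -5, -4]
-11 → replaces -10 → [-11, -9, -7, -5, -4]
-8 → replaces -7 → [-11, -9, -8, -5, -4]
Five tails, so the longest strictly decreasing subsequence of the original has length 5.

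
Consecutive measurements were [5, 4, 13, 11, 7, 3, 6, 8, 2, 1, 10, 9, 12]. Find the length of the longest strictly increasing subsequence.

5

Track the smallest tail for each achievable length (strict):
5 → extends → [5]
4 → replaces 5 → [4]
13 → extends → [4, 13]
11 → replaces 13 → [4, 11]
7 → replaces 11 → [4, 7]
3 → replaces 4 → [3, 7]
6 → replaces 7 → [3, 6]
8 → extends → [3, 6, 8]
2 → replaces 3 → [2, 6, 8]
1 → replaces 2 → [1, 6, 8]
10 → extends → [1, 6, 8, 10]
9 → replaces 10 → [1, 6, 8, 9]
12 → extends → [1, 6, 8, 9, 12]
Five tails, so the longest strictly increasing subsequence has length 5 (e.g. 5, 7, 8, 10, 12).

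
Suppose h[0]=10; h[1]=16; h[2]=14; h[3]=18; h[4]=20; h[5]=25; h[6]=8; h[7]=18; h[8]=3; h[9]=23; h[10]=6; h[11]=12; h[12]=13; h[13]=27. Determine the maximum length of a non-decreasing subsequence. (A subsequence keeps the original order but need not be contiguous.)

Track the smallest tail for each achievable length (allowing ties):
10 → extends → [10]
16 → extends → [10, 16]
14 → replaces 16 → [10, 14]
18 → extends → [10, 14, 18]
20 → extends → [10, 14, 18, 20]
25 → extends → [10, 14, 18, 20, 25]
8 → replaces 10 → [8, 14, 18, 20, 25]
18 → replaces 20 → [8, 14, 18, 18, 25]
3 → replaces 8 → [3, 14, 18, 18, 25]
23 → replaces 25 → [3, 14, 18, 18, 23]
6 → replaces 14 → [3, 6, 18, 18, 23]
12 → replaces 18 → [3, 6, 12, 18, 23]
13 → replaces 18 → [3, 6, 12, 13, 23]
27 → extends → [3, 6, 12, 13, 23, 27]
Six tails, so the longest non-decreasing subsequence has length 6 (e.g. 10, 16, 18, 20, 25, 27).

6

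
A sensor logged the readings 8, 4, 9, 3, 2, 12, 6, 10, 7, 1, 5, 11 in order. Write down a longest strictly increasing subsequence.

8, 9, 10, 11

Patience tails give the LIS length; then backtrack through the dp parents:
8 → extends → [8]
4 → replaces 8 → [4]
9 → extends → [4, 9]
3 → replaces 4 → [3, 9]
2 → replaces 3 → [2, 9]
12 → extends → [2, 9, 12]
6 → replaces 9 → [2, 6, 12]
10 → replaces 12 → [2, 6, 10]
7 → replaces 10 → [2, 6, 7]
1 → replaces 2 → [1, 6, 7]
5 → replaces 6 → [1, 5, 7]
11 → extends → [1, 5, 7, 11]
Length 4; one witness is 8, 9, 10, 11.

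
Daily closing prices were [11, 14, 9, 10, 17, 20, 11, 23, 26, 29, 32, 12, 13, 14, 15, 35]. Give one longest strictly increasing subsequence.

Patience tails give the LIS length; then backtrack through the dp parents:
11 → extends → [11]
14 → extends → [11, 14]
9 → replaces 11 → [9, 14]
10 → replaces 14 → [9, 10]
17 → extends → [9, 10, 17]
20 → extends → [9, 10, 17, 20]
11 → replaces 17 → [9, 10, 11, 20]
23 → extends → [9, 10, 11, 20, 23]
26 → extends → [9, 10, 11, 20, 23, 26]
29 → extends → [9, 10, 11, 20, 23, 26, 29]
32 → extends → [9, 10, 11, 20, 23, 26, 29, 32]
12 → replaces 20 → [9, 10, 11, 12, 23, 26, 29, 32]
13 → replaces 23 → [9, 10, 11, 12, 13, 26, 29, 32]
14 → replaces 26 → [9, 10, 11, 12, 13, 14, 29, 32]
15 → replaces 29 → [9, 10, 11, 12, 13, 14, 15, 32]
35 → extends → [9, 10, 11, 12, 13, 14, 15, 32, 35]
Length 9; one witness is 11, 14, 17, 20, 23, 26, 29, 32, 35.

11, 14, 17, 20, 23, 26, 29, 32, 35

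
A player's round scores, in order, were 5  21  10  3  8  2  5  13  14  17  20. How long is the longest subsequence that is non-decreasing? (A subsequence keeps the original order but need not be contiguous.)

6

Let dp[i] be the length of the longest such subsequence ending at index i:
i:      1  2  3  4  5  6  7  8  9 10 11
a[i]:   5 21 10  3  8  2  5 13 14 17 20
dp:     1  2  2  1  2  1  2  3  4  5  6
Maximum dp value is 6.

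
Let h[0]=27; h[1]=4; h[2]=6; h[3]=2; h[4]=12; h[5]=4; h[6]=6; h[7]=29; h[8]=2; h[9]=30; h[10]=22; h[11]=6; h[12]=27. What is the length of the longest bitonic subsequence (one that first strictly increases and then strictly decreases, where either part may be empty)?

inc[i] = longest strictly increasing subsequence ending at i; dec[i] = longest strictly decreasing subsequence starting at i:
i:      0  1  2  3  4  5  6  7  8  9 10 11 12
h[i]:  27  4  6  2 12  4  6 29  2 30 22  6 27
inc:    1  1  2  1  3  2  3  4  1  5  4  3  5
dec:    4  2  3  1  3  2  2  3  1  3  2  1  1
Best peak at i=9 (value 30): inc=5, dec=3, length 5+3−1 = 7.

7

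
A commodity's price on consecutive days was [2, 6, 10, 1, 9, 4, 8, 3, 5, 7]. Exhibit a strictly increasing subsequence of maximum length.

2, 4, 5, 7

Patience tails give the LIS length; then backtrack through the dp parents:
2 → extends → [2]
6 → extends → [2, 6]
10 → extends → [2, 6, 10]
1 → replaces 2 → [1, 6, 10]
9 → replaces 10 → [1, 6, 9]
4 → replaces 6 → [1, 4, 9]
8 → replaces 9 → [1, 4, 8]
3 → replaces 4 → [1, 3, 8]
5 → replaces 8 → [1, 3, 5]
7 → extends → [1, 3, 5, 7]
Length 4; one witness is 2, 4, 5, 7.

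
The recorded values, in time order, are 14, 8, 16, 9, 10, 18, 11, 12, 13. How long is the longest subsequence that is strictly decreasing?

Let dp[i] be the longest strictly decreasing subsequence ending at i:
i:      1  2  3  4  5  6  7  8  9
a[i]:  14  8 16  9 10 18 11 12 13
dp:     1  2  1  2  2  1  2  2  2
Maximum is 2.

2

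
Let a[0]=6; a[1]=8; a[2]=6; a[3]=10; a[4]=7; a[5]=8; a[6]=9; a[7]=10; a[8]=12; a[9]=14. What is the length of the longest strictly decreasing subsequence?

Let dp[i] be the longest strictly decreasing subsequence ending at i:
i:      0  1  2  3  4  5  6  7  8  9
a[i]:   6  8  6 10  7  8  9 10 12 14
dp:     1  1  2  1  2  2  2  1  1  1
Maximum is 2.

2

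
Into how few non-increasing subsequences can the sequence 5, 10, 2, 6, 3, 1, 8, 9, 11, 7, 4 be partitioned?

5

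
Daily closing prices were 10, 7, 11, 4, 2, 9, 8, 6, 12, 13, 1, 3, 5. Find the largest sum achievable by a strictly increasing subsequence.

46

Let S[i] be the best sum of a strictly increasing subsequence ending at i:
i:      1  2  3  4  5  6  7  8  9 10 11 12 13
a[i]:  10  7 11  4  2  9  8  6 12 13  1  3  5
S:     10  7 21  4  2 16 15 10 33 46  1  5 10
Maximum is 46 (e.g. 10 + 11 + 12 + 13).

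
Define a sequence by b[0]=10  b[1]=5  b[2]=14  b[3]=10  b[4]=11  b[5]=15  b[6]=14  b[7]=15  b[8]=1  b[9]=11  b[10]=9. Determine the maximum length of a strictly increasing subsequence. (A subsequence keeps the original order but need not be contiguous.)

5

Let dp[i] be the length of the longest such subsequence ending at index i:
i:      0  1  2  3  4  5  6  7  8  9 10
b[i]:  10  5 14 10 11 15 14 15  1 11  9
dp:     1  1  2  2  3  4  4  5  1  3  2
Maximum dp value is 5.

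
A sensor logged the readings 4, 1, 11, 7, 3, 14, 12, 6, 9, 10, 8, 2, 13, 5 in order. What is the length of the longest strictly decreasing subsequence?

Negate each value so 'decreasing' becomes 'increasing', then run patience tails on the negated sequence:
-4 → extends → [-4]
-1 → extends → [-4, -1]
-11 → replaces -4 → [-11, -1]
-7 → replaces -1 → [-11, -7]
-3 → extends → [-11, -7, -3]
-14 → replaces -11 → [-14, -7, -3]
-12 → replaces -7 → [-14, -12, -3]
-6 → replaces -3 → [-14, -12, -6]
-9 → replaces -6 → [-14, -12, -9]
-10 → replaces -9 → [-14, -12, -10]
-8 → extends → [-14, -12, -10, -8]
-2 → extends → [-14, -12, -10, -8, -2]
-13 → replaces -12 → [-14, -13, -10, -8, -2]
-5 → replaces -2 → [-14, -13, -10, -8, -5]
Five tails, so the longest strictly decreasing subsequence of the original has length 5.

5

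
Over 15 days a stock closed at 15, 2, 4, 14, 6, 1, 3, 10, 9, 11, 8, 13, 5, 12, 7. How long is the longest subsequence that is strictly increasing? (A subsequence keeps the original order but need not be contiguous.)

Let dp[i] be the length of the longest such subsequence ending at index i:
i:      1  2  3  4  5  6  7  8  9 10 11 12 13 14 15
a[i]:  15  2  4 14  6  1  3 10  9 11  8 13  5 12  7
dp:     1  1  2  3  3  1  2  4  4  5  4  6  3  6  4
Maximum dp value is 6.

6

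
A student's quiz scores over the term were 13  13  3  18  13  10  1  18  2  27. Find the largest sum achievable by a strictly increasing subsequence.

61

Let S[i] be the best sum of a strictly increasing subsequence ending at i:
i:      1  2  3  4  5  6  7  8  9 10
a[i]:  13 13  3 18 13 10  1 18  2 27
S:     13 13  3 31 16 13  1 34  3 61
Maximum is 61 (e.g. 3 + 13 + 18 + 27).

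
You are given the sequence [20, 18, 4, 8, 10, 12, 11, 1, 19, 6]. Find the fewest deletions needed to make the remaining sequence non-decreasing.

5

Fewest deletions = n − (longest non-decreasing subsequence).
Patience tails:
20 → extends → [20]
18 → replaces 20 → [18]
4 → replaces 18 → [4]
8 → extends → [4, 8]
10 → extends → [4, 8, 10]
12 → extends → [4, 8, 10, 12]
11 → replaces 12 → [4, 8, 10, 11]
1 → replaces 4 → [1, 8, 10, 11]
19 → extends → [1, 8, 10, 11, 19]
6 → replaces 8 → [1, 6, 10, 11, 19]
Longest non-decreasing subsequence has length 5, so deletions = 10 − 5 = 5.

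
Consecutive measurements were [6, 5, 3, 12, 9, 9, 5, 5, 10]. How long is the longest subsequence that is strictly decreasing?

Let dp[i] be the longest strictly decreasing subsequence ending at i:
i:      1  2  3  4  5  6  7  8  9
a[i]:   6  5  3 12  9  9  5  5 10
dp:     1  2  3  1  2  2  3  3  2
Maximum is 3.

3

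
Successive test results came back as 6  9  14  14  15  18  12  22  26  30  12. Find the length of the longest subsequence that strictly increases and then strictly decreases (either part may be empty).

9

inc[i] = longest strictly increasing subsequence ending at i; dec[i] = longest strictly decreasing subsequence starting at i:
i:      1  2  3  4  5  6  7  8  9 10 11
a[i]:   6  9 14 14 15 18 12 22 26 30 12
inc:    1  2  3  3  4  5  3  6  7  8  3
dec:    1  1  2  2  2  2  1  2  2  2  1
Best peak at i=10 (value 30): inc=8, dec=2, length 8+2−1 = 9.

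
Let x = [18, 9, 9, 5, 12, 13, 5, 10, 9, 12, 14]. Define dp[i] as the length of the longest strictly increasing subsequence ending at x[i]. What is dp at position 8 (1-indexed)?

2

dp[i] = 1 + max{dp[j] : j<i, x[j]<x[i]} (or 1 if no such j):
i:      1  2  3  4  5  6  7  8  9 10 11
x[i]:  18  9  9  5 12 13  5 10  9 12 14
dp:     1  1  1  1  2  3  1  2  2  3  4
At index 8 the value is 2.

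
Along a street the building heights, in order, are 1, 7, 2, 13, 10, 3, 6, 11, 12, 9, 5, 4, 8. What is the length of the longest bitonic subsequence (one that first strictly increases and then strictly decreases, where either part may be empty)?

9

inc[i] = longest strictly increasing subsequence ending at i; dec[i] = longest strictly decreasing subsequence starting at i:
i:      1  2  3  4  5  6  7  8  9 10 11 12 13
a[i]:   1  7  2 13 10  3  6 11 12  9  5  4  8
inc:    1  2  2  3  3  3  4  5  6  5  4  4  5
dec:    1  4  1  5  4  1  3  4  4  3  2  1  1
Best peak at i=9 (value 12): inc=6, dec=4, length 6+4−1 = 9.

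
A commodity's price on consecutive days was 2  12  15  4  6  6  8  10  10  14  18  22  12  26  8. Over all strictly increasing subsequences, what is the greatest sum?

Let S[i] be the best sum of a strictly increasing subsequence ending at i:
i:       1   2   3   4   5   6   7   8   9  10  11  12  13  14  15
a[i]:    2  12  15   4   6   6   8  10  10  14  18  22  12  26   8
S:       2  14  29   6  12  12  20  30  30  44  62  84  42 110  20
Maximum is 110 (e.g. 2 + 4 + 6 + 8 + 10 + 14 + 18 + 22 + 26).

110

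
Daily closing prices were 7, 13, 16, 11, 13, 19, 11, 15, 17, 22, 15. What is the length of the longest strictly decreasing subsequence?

Negate each value so 'decreasing' becomes 'increasing', then run patience tails on the negated sequence:
-7 → extends → [-7]
-13 → replaces -7 → [-13]
-16 → replaces -13 → [-16]
-11 → extends → [-16, -11]
-13 → replaces -11 → [-16, -13]
-19 → replaces -16 → [-19, -13]
-11 → extends → [-19, -13, -11]
-15 → replaces -13 → [-19, -15, -11]
-17 → replaces -15 → [-19, -17, -11]
-22 → replaces -19 → [-22, -17, -11]
-15 → replaces -11 → [-22, -17, -15]
Three tails, so the longest strictly decreasing subsequence of the original has length 3.

3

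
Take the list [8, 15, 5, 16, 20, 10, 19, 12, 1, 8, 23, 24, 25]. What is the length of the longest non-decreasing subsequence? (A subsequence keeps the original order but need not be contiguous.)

7

Track the smallest tail for each achievable length (allowing ties):
8 → extends → [8]
15 → extends → [8, 15]
5 → replaces 8 → [5, 15]
16 → extends → [5, 15, 16]
20 → extends → [5, 15, 16, 20]
10 → replaces 15 → [5, 10, 16, 20]
19 → replaces 20 → [5, 10, 16, 19]
12 → replaces 16 → [5, 10, 12, 19]
1 → replaces 5 → [1, 10, 12, 19]
8 → replaces 10 → [1, 8, 12, 19]
23 → extends → [1, 8, 12, 19, 23]
24 → extends → [1, 8, 12, 19, 23, 24]
25 → extends → [1, 8, 12, 19, 23, 24, 25]
Seven tails, so the longest non-decreasing subsequence has length 7 (e.g. 8, 15, 16, 20, 23, 24, 25).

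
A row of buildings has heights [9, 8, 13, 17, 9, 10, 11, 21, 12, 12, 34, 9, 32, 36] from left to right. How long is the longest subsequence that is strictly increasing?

Track the smallest tail for each achievable length (strict):
9 → extends → [9]
8 → replaces 9 → [8]
13 → extends → [8, 13]
17 → extends → [8, 13, 17]
9 → replaces 13 → [8, 9, 17]
10 → replaces 17 → [8, 9, 10]
11 → extends → [8, 9, 10, 11]
21 → extends → [8, 9, 10, 11, 21]
12 → replaces 21 → [8, 9, 10, 11, 12]
12 → already a tail → [8, 9, 10, 11, 12]
34 → extends → [8, 9, 10, 11, 12, 34]
9 → already a tail → [8, 9, 10, 11, 12, 34]
32 → replaces 34 → [8, 9, 10, 11, 12, 32]
36 → extends → [8, 9, 10, 11, 12, 32, 36]
Seven tails, so the longest strictly increasing subsequence has length 7 (e.g. 8, 9, 10, 11, 21, 34, 36).

7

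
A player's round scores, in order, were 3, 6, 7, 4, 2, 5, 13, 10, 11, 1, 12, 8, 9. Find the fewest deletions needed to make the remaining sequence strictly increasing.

Fewest deletions = n − (longest strictly increasing subsequence).
i:      1  2  3  4  5  6  7  8  9 10 11 12 13
a[i]:   3  6  7  4  2  5 13 10 11  1 12  8  9
dp:     1  2  3  2  1  3  4  4  5  1  6  4  5
max dp = 6, so deletions = 13 − 6 = 7.

7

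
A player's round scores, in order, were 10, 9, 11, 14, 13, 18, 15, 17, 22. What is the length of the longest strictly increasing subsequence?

6

Let dp[i] be the length of the longest such subsequence ending at index i:
i:      1  2  3  4  5  6  7  8  9
a[i]:  10  9 11 14 13 18 15 17 22
dp:     1  1  2  3  3  4  4  5  6
Maximum dp value is 6.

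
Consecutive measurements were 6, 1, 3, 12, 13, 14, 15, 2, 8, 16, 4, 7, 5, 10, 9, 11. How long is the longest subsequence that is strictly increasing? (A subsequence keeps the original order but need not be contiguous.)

7

Let dp[i] be the length of the longest such subsequence ending at index i:
i:      1  2  3  4  5  6  7  8  9 10 11 12 13 14 15 16
a[i]:   6  1  3 12 13 14 15  2  8 16  4  7  5 10  9 11
dp:     1  1  2  3  4  5  6  2  3  7  3  4  4  5  5  6
Maximum dp value is 7.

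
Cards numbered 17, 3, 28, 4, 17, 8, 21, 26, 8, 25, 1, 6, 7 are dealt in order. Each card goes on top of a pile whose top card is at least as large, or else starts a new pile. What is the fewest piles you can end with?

Place each on the leftmost legal pile:
17 → new pile 1 (tops now [17])
3 → pile 1 (tops now [3])
28 → new pile 2 (tops now [3, 28])
4 → pile 2 (tops now [3, 4])
17 → new pile 3 (tops now [3, 4, 17])
8 → pile 3 (tops now [3, 4, 8])
21 → new pile 4 (tops now [3, 4, 8, 21])
26 → new pile 5 (tops now [3, 4, 8, 21, 26])
8 → pile 3 (tops now [3, 4, 8, 21, 26])
25 → pile 5 (tops now [3, 4, 8, 21, 25])
1 → pile 1 (tops now [1, 4, 8, 21, 25])
6 → pile 3 (tops now [1, 4, 6, 21, 25])
7 → pile 4 (tops now [1, 4, 6, 7, 25])
Five piles.

5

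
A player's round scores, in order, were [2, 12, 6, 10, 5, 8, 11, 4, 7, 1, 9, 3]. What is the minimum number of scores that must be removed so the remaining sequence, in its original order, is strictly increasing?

8

Fewest deletions = n − (longest strictly increasing subsequence).
i:      1  2  3  4  5  6  7  8  9 10 11 12
a[i]:   2 12  6 10  5  8 11  4  7  1  9  3
dp:     1  2  2  3  2  3  4  2  3  1  4  2
max dp = 4, so deletions = 12 − 4 = 8.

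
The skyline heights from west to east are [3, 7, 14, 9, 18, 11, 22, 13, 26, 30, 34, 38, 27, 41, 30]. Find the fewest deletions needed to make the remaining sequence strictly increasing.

Fewest deletions = n − (longest strictly increasing subsequence).
i:      1  2  3  4  5  6  7  8  9 10 11 12 13 14 15
a[i]:   3  7 14  9 18 11 22 13 26 30 34 38 27 41 30
dp:     1  2  3  3  4  4  5  5  6  7  8  9  7 10  8
max dp = 10, so deletions = 15 − 10 = 5.

5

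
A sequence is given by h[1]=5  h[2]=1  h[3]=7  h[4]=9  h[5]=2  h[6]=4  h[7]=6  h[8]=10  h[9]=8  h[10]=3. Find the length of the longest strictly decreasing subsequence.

3

Negate each value so 'decreasing' becomes 'increasing', then run patience tails on the negated sequence:
-5 → extends → [-5]
-1 → extends → [-5, -1]
-7 → replaces -5 → [-7, -1]
-9 → replaces -7 → [-9, -1]
-2 → replaces -1 → [-9, -2]
-4 → replaces -2 → [-9, -4]
-6 → replaces -4 → [-9, -6]
-10 → replaces -9 → [-10, -6]
-8 → replaces -6 → [-10, -8]
-3 → extends → [-10, -8, -3]
Three tails, so the longest strictly decreasing subsequence of the original has length 3.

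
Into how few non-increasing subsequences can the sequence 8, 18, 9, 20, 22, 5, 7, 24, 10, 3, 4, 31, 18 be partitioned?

6

The minimum number of non-increasing subsequences covering a sequence equals the length of its longest strictly increasing subsequence.
LIS length is 6 (e.g. 8, 18, 20, 22, 24, 31), so 6 piles are needed.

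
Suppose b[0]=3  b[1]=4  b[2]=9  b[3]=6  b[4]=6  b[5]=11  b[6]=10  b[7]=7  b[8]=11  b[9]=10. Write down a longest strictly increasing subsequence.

Patience tails give the LIS length; then backtrack through the dp parents:
3 → extends → [3]
4 → extends → [3, 4]
9 → extends → [3, 4, 9]
6 → replaces 9 → [3, 4, 6]
6 → already a tail → [3, 4, 6]
11 → extends → [3, 4, 6, 11]
10 → replaces 11 → [3, 4, 6, 10]
7 → replaces 10 → [3, 4, 6, 7]
11 → extends → [3, 4, 6, 7, 11]
10 → replaces 11 → [3, 4, 6, 7, 10]
Length 5; one witness is 3, 4, 9, 10, 11.

3, 4, 9, 10, 11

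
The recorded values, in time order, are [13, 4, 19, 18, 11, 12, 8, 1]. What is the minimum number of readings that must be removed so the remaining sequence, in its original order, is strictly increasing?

Fewest deletions = n − (longest strictly increasing subsequence).
Patience tails:
13 → extends → [13]
4 → replaces 13 → [4]
19 → extends → [4, 19]
18 → replaces 19 → [4, 18]
11 → replaces 18 → [4, 11]
12 → extends → [4, 11, 12]
8 → replaces 11 → [4, 8, 12]
1 → replaces 4 → [1, 8, 12]
Longest strictly increasing subsequence has length 3, so deletions = 8 − 3 = 5.

5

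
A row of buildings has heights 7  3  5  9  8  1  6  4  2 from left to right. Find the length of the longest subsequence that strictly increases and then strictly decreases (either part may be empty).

7

inc[i] = longest strictly increasing subsequence ending at i; dec[i] = longest strictly decreasing subsequence starting at i:
i:     1 2 3 4 5 6 7 8 9
a[i]:  7 3 5 9 8 1 6 4 2
inc:   1 1 2 3 3 1 3 2 2
dec:   4 2 3 5 4 1 3 2 1
Best peak at i=4 (value 9): inc=3, dec=5, length 3+5−1 = 7.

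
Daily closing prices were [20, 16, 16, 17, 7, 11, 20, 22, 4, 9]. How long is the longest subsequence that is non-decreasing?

Track the smallest tail for each achievable length (allowing ties):
20 → extends → [20]
16 → replaces 20 → [16]
16 → extends → [16, 16]
17 → extends → [16, 16, 17]
7 → replaces 16 → [7, 16, 17]
11 → replaces 16 → [7, 11, 17]
20 → extends → [7, 11, 17, 20]
22 → extends → [7, 11, 17, 20, 22]
4 → replaces 7 → [4, 11, 17, 20, 22]
9 → replaces 11 → [4, 9, 17, 20, 22]
Five tails, so the longest non-decreasing subsequence has length 5 (e.g. 16, 16, 17, 20, 22).

5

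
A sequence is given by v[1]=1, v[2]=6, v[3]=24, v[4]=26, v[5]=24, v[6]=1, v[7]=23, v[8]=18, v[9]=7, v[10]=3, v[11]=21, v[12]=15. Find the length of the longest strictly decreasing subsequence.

6

Negate each value so 'decreasing' becomes 'increasing', then run patience tails on the negated sequence:
-1 → extends → [-1]
-6 → replaces -1 → [-6]
-24 → replaces -6 → [-24]
-26 → replaces -24 → [-26]
-24 → extends → [-26, -24]
-1 → extends → [-26, -24, -1]
-23 → replaces -1 → [-26, -24, -23]
-18 → extends → [-26, -24, -23, -18]
-7 → extends → [-26, -24, -23, -18, -7]
-3 → extends → [-26, -24, -23, -18, -7, -3]
-21 → replaces -18 → [-26, -24, -23, -21, -7, -3]
-15 → replaces -7 → [-26, -24, -23, -21, -15, -3]
Six tails, so the longest strictly decreasing subsequence of the original has length 6.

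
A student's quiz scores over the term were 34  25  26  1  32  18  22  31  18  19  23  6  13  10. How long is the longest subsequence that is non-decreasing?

Track the smallest tail for each achievable length (allowing ties):
34 → extends → [34]
25 → replaces 34 → [25]
26 → extends → [25, 26]
1 → replaces 25 → [1, 26]
32 → extends → [1, 26, 32]
18 → replaces 26 → [1, 18, 32]
22 → replaces 32 → [1, 18, 22]
31 → extends → [1, 18, 22, 31]
18 → replaces 22 → [1, 18, 18, 31]
19 → replaces 31 → [1, 18, 18, 19]
23 → extends → [1, 18, 18, 19, 23]
6 → replaces 18 → [1, 6, 18, 19, 23]
13 → replaces 18 → [1, 6, 13, 19, 23]
10 → replaces 13 → [1, 6, 10, 19, 23]
Five tails, so the longest non-decreasing subsequence has length 5 (e.g. 1, 18, 18, 19, 23).

5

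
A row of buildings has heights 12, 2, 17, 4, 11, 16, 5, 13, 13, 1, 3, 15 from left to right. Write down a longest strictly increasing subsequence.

2, 4, 11, 13, 15

Patience tails give the LIS length; then backtrack through the dp parents:
12 → extends → [12]
2 → replaces 12 → [2]
17 → extends → [2, 17]
4 → replaces 17 → [2, 4]
11 → extends → [2, 4, 11]
16 → extends → [2, 4, 11, 16]
5 → replaces 11 → [2, 4, 5, 16]
13 → replaces 16 → [2, 4, 5, 13]
13 → already a tail → [2, 4, 5, 13]
1 → replaces 2 → [1, 4, 5, 13]
3 → replaces 4 → [1, 3, 5, 13]
15 → extends → [1, 3, 5, 13, 15]
Length 5; one witness is 2, 4, 11, 13, 15.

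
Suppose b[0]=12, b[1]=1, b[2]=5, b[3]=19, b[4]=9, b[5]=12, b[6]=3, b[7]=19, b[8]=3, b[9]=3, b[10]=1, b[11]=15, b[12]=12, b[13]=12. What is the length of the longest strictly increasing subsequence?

Let dp[i] be the length of the longest such subsequence ending at index i:
i:      0  1  2  3  4  5  6  7  8  9 10 11 12 13
b[i]:  12  1  5 19  9 12  3 19  3  3  1 15 12 12
dp:     1  1  2  3  3  4  2  5  2  2  1  5  4  4
Maximum dp value is 5.

5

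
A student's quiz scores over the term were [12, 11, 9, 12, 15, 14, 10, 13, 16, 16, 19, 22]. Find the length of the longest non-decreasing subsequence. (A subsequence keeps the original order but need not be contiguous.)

7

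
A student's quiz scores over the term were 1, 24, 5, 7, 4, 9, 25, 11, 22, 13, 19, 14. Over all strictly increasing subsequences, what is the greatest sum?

65

Let S[i] be the best sum of a strictly increasing subsequence ending at i:
i:      1  2  3  4  5  6  7  8  9 10 11 12
a[i]:   1 24  5  7  4  9 25 11 22 13 19 14
S:      1 25  6 13  5 22 50 33 55 46 65 60
Maximum is 65 (e.g. 1 + 5 + 7 + 9 + 11 + 13 + 19).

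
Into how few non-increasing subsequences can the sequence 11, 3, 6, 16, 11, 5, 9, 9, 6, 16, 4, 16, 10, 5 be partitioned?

Place each on the leftmost legal pile:
11 → new pile 1 (tops now [11])
3 → pile 1 (tops now [3])
6 → new pile 2 (tops now [3, 6])
16 → new pile 3 (tops now [3, 6, 16])
11 → pile 3 (tops now [3, 6, 11])
5 → pile 2 (tops now [3, 5, 11])
9 → pile 3 (tops now [3, 5, 9])
9 → pile 3 (tops now [3, 5, 9])
6 → pile 3 (tops now [3, 5, 6])
16 → new pile 4 (tops now [3, 5, 6, 16])
4 → pile 2 (tops now [3, 4, 6, 16])
16 → pile 4 (tops now [3, 4, 6, 16])
10 → pile 4 (tops now [3, 4, 6, 10])
5 → pile 3 (tops now [3, 4, 5, 10])
Four piles.

4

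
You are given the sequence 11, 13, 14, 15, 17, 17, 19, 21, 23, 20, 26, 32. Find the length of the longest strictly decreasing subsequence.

2

Negate each value so 'decreasing' becomes 'increasing', then run patience tails on the negated sequence:
-11 → extends → [-11]
-13 → replaces -11 → [-13]
-14 → replaces -13 → [-14]
-15 → replaces -14 → [-15]
-17 → replaces -15 → [-17]
-17 → already a tail → [-17]
-19 → replaces -17 → [-19]
-21 → replaces -19 → [-21]
-23 → replaces -21 → [-23]
-20 → extends → [-23, -20]
-26 → replaces -23 → [-26, -20]
-32 → replaces -26 → [-32, -20]
Two tails, so the longest strictly decreasing subsequence of the original has length 2.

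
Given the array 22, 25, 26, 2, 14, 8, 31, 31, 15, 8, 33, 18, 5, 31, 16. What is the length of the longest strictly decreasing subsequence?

4

Negate each value so 'decreasing' becomes 'increasing', then run patience tails on the negated sequence:
-22 → extends → [-22]
-25 → replaces -22 → [-25]
-26 → replaces -25 → [-26]
-2 → extends → [-26, -2]
-14 → replaces -2 → [-26, -14]
-8 → extends → [-26, -14, -8]
-31 → replaces -26 → [-31, -14, -8]
-31 → already a tail → [-31, -14, -8]
-15 → replaces -14 → [-31, -15, -8]
-8 → already a tail → [-31, -15, -8]
-33 → replaces -31 → [-33, -15, -8]
-18 → replaces -15 → [-33, -18, -8]
-5 → extends → [-33, -18, -8, -5]
-31 → replaces -18 → [-33, -31, -8, -5]
-16 → replaces -8 → [-33, -31, -16, -5]
Four tails, so the longest strictly decreasing subsequence of the original has length 4.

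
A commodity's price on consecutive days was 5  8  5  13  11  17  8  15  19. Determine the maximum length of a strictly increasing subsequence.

Let dp[i] be the length of the longest such subsequence ending at index i:
i:      1  2  3  4  5  6  7  8  9
a[i]:   5  8  5 13 11 17  8 15 19
dp:     1  2  1  3  3  4  2  4  5
Maximum dp value is 5.

5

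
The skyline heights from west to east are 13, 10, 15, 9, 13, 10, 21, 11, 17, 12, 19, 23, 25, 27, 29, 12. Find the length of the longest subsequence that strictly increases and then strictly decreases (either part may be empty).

10

inc[i] = longest strictly increasing subsequence ending at i; dec[i] = longest strictly decreasing subsequence starting at i:
i:      1  2  3  4  5  6  7  8  9 10 11 12 13 14 15 16
a[i]:  13 10 15  9 13 10 21 11 17 12 19 23 25 27 29 12
inc:    1  1  2  1  2  2  3  3  4  4  5  6  7  8  9  4
dec:    3  2  3  1  2  1  3  1  2  1  2  2  2  2  2  1
Best peak at i=15 (value 29): inc=9, dec=2, length 9+2−1 = 10.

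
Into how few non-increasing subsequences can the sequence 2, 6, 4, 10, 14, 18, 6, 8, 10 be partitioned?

5

Place each on the leftmost legal pile:
2 → new pile 1 (tops now [2])
6 → new pile 2 (tops now [2, 6])
4 → pile 2 (tops now [2, 4])
10 → new pile 3 (tops now [2, 4, 10])
14 → new pile 4 (tops now [2, 4, 10, 14])
18 → new pile 5 (tops now [2, 4, 10, 14, 18])
6 → pile 3 (tops now [2, 4, 6, 14, 18])
8 → pile 4 (tops now [2, 4, 6, 8, 18])
10 → pile 5 (tops now [2, 4, 6, 8, 10])
Five piles.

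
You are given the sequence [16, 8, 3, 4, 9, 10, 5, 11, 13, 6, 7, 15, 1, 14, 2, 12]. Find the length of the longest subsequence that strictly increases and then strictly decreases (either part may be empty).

9

inc[i] = longest strictly increasing subsequence ending at i; dec[i] = longest strictly decreasing subsequence starting at i:
i:      1  2  3  4  5  6  7  8  9 10 11 12 13 14 15 16
a[i]:  16  8  3  4  9 10  5 11 13  6  7 15  1 14  2 12
inc:    1  1  1  2  3  4  3  5  6  4  5  7  1  7  2  6
dec:    4  3  2  2  3  3  2  3  3  2  2  3  1  2  1  1
Best peak at i=12 (value 15): inc=7, dec=3, length 7+3−1 = 9.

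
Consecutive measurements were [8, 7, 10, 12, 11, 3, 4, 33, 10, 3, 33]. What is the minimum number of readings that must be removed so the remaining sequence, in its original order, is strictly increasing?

7

Fewest deletions = n − (longest strictly increasing subsequence).
i:      1  2  3  4  5  6  7  8  9 10 11
a[i]:   8  7 10 12 11  3  4 33 10  3 33
dp:     1  1  2  3  3  1  2  4  3  1  4
max dp = 4, so deletions = 11 − 4 = 7.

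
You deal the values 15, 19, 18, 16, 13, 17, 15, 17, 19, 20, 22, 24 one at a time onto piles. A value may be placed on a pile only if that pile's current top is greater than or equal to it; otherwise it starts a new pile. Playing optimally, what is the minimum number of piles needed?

7

The minimum number of non-increasing subsequences covering a sequence equals the length of its longest strictly increasing subsequence.
LIS length is 7 (e.g. 15, 16, 17, 19, 20, 22, 24), so 7 piles are needed.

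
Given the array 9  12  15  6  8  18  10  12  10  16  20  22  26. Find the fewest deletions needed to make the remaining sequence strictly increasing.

5

Fewest deletions = n − (longest strictly increasing subsequence).
Patience tails:
9 → extends → [9]
12 → extends → [9, 12]
15 → extends → [9, 12, 15]
6 → replaces 9 → [6, 12, 15]
8 → replaces 12 → [6, 8, 15]
18 → extends → [6, 8, 15, 18]
10 → replaces 15 → [6, 8, 10, 18]
12 → replaces 18 → [6, 8, 10, 12]
10 → already a tail → [6, 8, 10, 12]
16 → extends → [6, 8, 10, 12, 16]
20 → extends → [6, 8, 10, 12, 16, 20]
22 → extends → [6, 8, 10, 12, 16, 20, 22]
26 → extends → [6, 8, 10, 12, 16, 20, 22, 26]
Longest strictly increasing subsequence has length 8, so deletions = 13 − 8 = 5.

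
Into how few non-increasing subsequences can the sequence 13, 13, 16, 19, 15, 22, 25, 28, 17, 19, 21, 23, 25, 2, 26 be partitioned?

Place each on the leftmost legal pile:
13 → new pile 1 (tops now [13])
13 → pile 1 (tops now [13])
16 → new pile 2 (tops now [13, 16])
19 → new pile 3 (tops now [13, 16, 19])
15 → pile 2 (tops now [13, 15, 19])
22 → new pile 4 (tops now [13, 15, 19, 22])
25 → new pile 5 (tops now [13, 15, 19, 22, 25])
28 → new pile 6 (tops now [13, 15, 19, 22, 25, 28])
17 → pile 3 (tops now [13, 15, 17, 22, 25, 28])
19 → pile 4 (tops now [13, 15, 17, 19, 25, 28])
21 → pile 5 (tops now [13, 15, 17, 19, 21, 28])
23 → pile 6 (tops now [13, 15, 17, 19, 21, 23])
25 → new pile 7 (tops now [13, 15, 17, 19, 21, 23, 25])
2 → pile 1 (tops now [2, 15, 17, 19, 21, 23, 25])
26 → new pile 8 (tops now [2, 15, 17, 19, 21, 23, 25, 26])
Eight piles.

8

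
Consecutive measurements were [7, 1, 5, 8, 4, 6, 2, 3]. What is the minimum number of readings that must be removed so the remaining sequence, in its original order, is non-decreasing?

Fewest deletions = n − (longest non-decreasing subsequence).
Patience tails:
7 → extends → [7]
1 → replaces 7 → [1]
5 → extends → [1, 5]
8 → extends → [1, 5, 8]
4 → replaces 5 → [1, 4, 8]
6 → replaces 8 → [1, 4, 6]
2 → replaces 4 → [1, 2, 6]
3 → replaces 6 → [1, 2, 3]
Longest non-decreasing subsequence has length 3, so deletions = 8 − 3 = 5.

5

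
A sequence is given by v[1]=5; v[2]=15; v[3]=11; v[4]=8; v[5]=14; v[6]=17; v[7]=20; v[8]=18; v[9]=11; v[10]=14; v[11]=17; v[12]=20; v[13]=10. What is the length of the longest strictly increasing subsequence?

Let dp[i] be the length of the longest such subsequence ending at index i:
i:      1  2  3  4  5  6  7  8  9 10 11 12 13
v[i]:   5 15 11  8 14 17 20 18 11 14 17 20 10
dp:     1  2  2  2  3  4  5  5  3  4  5  6  3
Maximum dp value is 6.

6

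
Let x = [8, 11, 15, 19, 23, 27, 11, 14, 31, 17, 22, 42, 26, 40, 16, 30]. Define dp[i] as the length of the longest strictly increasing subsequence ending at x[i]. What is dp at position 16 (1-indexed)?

7

dp[i] = 1 + max{dp[j] : j<i, x[j]<x[i]} (or 1 if no such j):
i:      1  2  3  4  5  6  7  8  9 10 11 12 13 14 15 16
x[i]:   8 11 15 19 23 27 11 14 31 17 22 42 26 40 16 30
dp:     1  2  3  4  5  6  2  3  7  4  5  8  6  8  4  7
At index 16 the value is 7.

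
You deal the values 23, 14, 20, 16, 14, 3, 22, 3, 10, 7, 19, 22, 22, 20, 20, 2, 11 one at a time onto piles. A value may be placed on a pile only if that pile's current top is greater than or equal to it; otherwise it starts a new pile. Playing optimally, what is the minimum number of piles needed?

4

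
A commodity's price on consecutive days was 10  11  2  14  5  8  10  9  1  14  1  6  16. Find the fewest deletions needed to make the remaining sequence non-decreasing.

7

Fewest deletions = n − (longest non-decreasing subsequence).
Patience tails:
10 → extends → [10]
11 → extends → [10, 11]
2 → replaces 10 → [2, 11]
14 → extends → [2, 11, 14]
5 → replaces 11 → [2, 5, 14]
8 → replaces 14 → [2, 5, 8]
10 → extends → [2, 5, 8, 10]
9 → replaces 10 → [2, 5, 8, 9]
1 → replaces 2 → [1, 5, 8, 9]
14 → extends → [1, 5, 8, 9, 14]
1 → replaces 5 → [1, 1, 8, 9, 14]
6 → replaces 8 → [1, 1, 6, 9, 14]
16 → extends → [1, 1, 6, 9, 14, 16]
Longest non-decreasing subsequence has length 6, so deletions = 13 − 6 = 7.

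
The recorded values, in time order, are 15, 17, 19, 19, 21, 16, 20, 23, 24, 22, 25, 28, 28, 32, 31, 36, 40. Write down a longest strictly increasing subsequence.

15, 17, 19, 21, 23, 24, 25, 28, 32, 36, 40

Patience tails give the LIS length; then backtrack through the dp parents:
15 → extends → [15]
17 → extends → [15, 17]
19 → extends → [15, 17, 19]
19 → already a tail → [15, 17, 19]
21 → extends → [15, 17, 19, 21]
16 → replaces 17 → [15, 16, 19, 21]
20 → replaces 21 → [15, 16, 19, 20]
23 → extends → [15, 16, 19, 20, 23]
24 → extends → [15, 16, 19, 20, 23, 24]
22 → replaces 23 → [15, 16, 19, 20, 22, 24]
25 → extends → [15, 16, 19, 20, 22, 24, 25]
28 → extends → [15, 16, 19, 20, 22, 24, 25, 28]
28 → already a tail → [15, 16, 19, 20, 22, 24, 25, 28]
32 → extends → [15, 16, 19, 20, 22, 24, 25, 28, 32]
31 → replaces 32 → [15, 16, 19, 20, 22, 24, 25, 28, 31]
36 → extends → [15, 16, 19, 20, 22, 24, 25, 28, 31, 36]
40 → extends → [15, 16, 19, 20, 22, 24, 25, 28, 31, 36, 40]
Length 11; one witness is 15, 17, 19, 21, 23, 24, 25, 28, 32, 36, 40.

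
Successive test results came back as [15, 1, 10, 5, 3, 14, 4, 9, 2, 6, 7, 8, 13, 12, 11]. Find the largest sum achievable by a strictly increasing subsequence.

Let S[i] be the best sum of a strictly increasing subsequence ending at i:
i:      1  2  3  4  5  6  7  8  9 10 11 12 13 14 15
a[i]:  15  1 10  5  3 14  4  9  2  6  7  8 13 12 11
S:     15  1 11  6  4 25  8 17  3 14 21 29 42 41 40
Maximum is 42 (e.g. 1 + 3 + 4 + 6 + 7 + 8 + 13).

42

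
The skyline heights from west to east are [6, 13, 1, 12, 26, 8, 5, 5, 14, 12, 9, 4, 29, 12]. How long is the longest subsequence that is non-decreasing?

Track the smallest tail for each achievable length (allowing ties):
6 → extends → [6]
13 → extends → [6, 13]
1 → replaces 6 → [1, 13]
12 → replaces 13 → [1, 12]
26 → extends → [1, 12, 26]
8 → replaces 12 → [1, 8, 26]
5 → replaces 8 → [1, 5, 26]
5 → replaces 26 → [1, 5, 5]
14 → extends → [1, 5, 5, 14]
12 → replaces 14 → [1, 5, 5, 12]
9 → replaces 12 → [1, 5, 5, 9]
4 → replaces 5 → [1, 4, 5, 9]
29 → extends → [1, 4, 5, 9, 29]
12 → replaces 29 → [1, 4, 5, 9, 12]
Five tails, so the longest non-decreasing subsequence has length 5 (e.g. 1, 5, 5, 14, 29).

5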